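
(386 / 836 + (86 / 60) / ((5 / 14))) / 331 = 0.01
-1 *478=-478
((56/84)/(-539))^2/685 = 4/1791061965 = 0.00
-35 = -35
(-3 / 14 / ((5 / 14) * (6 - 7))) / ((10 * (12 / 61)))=61 / 200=0.30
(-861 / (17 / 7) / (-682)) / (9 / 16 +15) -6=-2870834 / 481151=-5.97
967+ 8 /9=8711 /9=967.89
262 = 262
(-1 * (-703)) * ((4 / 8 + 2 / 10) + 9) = 68191 / 10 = 6819.10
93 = 93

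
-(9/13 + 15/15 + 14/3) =-6.36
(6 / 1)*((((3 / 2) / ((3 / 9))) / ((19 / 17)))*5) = 2295 / 19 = 120.79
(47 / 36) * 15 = 235 / 12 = 19.58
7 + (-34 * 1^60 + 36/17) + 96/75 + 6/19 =-188039/8075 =-23.29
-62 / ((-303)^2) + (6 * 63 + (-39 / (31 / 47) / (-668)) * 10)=360163953445 / 950590386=378.88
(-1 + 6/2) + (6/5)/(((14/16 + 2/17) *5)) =2522/1125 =2.24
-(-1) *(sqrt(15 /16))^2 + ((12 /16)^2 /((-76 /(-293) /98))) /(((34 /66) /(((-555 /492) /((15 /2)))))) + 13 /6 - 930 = -2514546325 /2542656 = -988.94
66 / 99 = 2 / 3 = 0.67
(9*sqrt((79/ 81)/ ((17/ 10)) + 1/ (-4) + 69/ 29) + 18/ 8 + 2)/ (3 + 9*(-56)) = -sqrt(212857187)/ 493986 -17/ 2004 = -0.04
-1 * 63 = -63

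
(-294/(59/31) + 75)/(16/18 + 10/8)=-168804/4543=-37.16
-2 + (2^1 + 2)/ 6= -1.33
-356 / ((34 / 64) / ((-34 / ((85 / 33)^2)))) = 24811776 / 7225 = 3434.16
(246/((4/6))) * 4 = 1476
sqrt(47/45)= sqrt(235)/15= 1.02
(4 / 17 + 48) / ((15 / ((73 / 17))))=11972 / 867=13.81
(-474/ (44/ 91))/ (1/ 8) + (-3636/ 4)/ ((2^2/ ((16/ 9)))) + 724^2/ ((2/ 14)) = 40270840/ 11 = 3660985.45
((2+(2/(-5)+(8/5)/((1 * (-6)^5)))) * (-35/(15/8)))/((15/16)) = -31.85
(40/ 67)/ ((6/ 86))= 1720/ 201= 8.56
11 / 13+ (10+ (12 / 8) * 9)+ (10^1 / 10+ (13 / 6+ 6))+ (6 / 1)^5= 304571 / 39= 7809.51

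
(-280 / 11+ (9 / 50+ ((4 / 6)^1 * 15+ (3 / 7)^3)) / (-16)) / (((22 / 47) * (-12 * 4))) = 1.16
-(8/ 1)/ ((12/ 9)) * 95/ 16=-285/ 8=-35.62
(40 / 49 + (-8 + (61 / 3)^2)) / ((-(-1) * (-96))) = -4.23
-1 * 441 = -441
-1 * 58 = -58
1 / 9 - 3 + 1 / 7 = -173 / 63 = -2.75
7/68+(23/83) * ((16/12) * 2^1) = 14255/16932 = 0.84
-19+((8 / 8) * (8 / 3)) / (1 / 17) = 26.33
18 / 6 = 3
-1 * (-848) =848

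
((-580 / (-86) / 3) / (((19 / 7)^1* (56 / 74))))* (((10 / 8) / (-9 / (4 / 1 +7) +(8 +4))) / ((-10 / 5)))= -295075 / 4823568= -0.06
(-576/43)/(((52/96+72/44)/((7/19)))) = -1064448/469775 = -2.27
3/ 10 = 0.30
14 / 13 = 1.08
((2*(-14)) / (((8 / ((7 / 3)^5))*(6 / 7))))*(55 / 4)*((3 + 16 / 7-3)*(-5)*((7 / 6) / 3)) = 226474325 / 13122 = 17259.13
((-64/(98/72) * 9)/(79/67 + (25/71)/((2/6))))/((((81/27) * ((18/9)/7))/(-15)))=3312.86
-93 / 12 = -31 / 4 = -7.75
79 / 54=1.46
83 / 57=1.46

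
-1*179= -179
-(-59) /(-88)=-59 /88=-0.67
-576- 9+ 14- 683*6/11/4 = -14611/22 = -664.14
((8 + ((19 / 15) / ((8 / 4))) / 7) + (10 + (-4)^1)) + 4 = 3799 / 210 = 18.09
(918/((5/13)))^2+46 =142421506/25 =5696860.24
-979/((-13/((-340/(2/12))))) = -1997160/13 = -153627.69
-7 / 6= -1.17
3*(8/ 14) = 12/ 7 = 1.71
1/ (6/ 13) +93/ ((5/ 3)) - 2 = 55.97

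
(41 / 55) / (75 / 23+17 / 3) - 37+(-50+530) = 15011669 / 33880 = 443.08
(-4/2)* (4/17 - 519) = 17638/17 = 1037.53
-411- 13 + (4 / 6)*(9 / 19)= -8050 / 19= -423.68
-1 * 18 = -18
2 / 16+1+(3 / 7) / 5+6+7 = 3979 / 280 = 14.21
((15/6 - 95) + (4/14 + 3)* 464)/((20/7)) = 501.22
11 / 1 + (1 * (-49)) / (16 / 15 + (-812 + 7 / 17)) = 2286008 / 206683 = 11.06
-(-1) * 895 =895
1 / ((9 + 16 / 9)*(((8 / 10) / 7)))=315 / 388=0.81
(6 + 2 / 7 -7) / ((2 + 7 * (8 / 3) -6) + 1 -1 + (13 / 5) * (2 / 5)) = -375 / 8246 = -0.05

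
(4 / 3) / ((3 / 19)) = 76 / 9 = 8.44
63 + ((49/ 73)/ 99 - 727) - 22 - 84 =-5564741/ 7227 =-769.99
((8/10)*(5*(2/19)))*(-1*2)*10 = -160/19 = -8.42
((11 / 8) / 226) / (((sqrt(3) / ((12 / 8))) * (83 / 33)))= 0.00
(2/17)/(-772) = -1/6562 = -0.00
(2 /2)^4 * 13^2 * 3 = 507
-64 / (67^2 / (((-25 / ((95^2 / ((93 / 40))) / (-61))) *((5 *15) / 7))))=-680760 / 11343703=-0.06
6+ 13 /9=67 /9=7.44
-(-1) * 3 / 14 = 3 / 14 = 0.21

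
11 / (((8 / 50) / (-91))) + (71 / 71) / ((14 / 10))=-175155 / 28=-6255.54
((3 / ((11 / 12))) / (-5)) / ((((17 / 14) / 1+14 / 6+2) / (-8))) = 12096 / 12815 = 0.94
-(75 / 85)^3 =-0.69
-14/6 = -7/3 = -2.33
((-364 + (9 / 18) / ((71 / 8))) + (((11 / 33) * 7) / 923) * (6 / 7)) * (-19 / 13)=6382442 / 11999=531.91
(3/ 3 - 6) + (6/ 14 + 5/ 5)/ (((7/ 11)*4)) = -435/ 98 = -4.44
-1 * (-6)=6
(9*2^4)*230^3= 1752048000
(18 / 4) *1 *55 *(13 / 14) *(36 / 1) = 8273.57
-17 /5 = -3.40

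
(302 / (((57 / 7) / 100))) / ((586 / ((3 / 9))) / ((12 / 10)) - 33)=26425 / 10203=2.59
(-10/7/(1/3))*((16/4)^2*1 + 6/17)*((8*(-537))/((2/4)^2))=143314560/119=1204324.03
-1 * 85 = -85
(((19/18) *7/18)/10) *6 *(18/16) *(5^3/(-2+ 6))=3325/384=8.66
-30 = -30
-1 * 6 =-6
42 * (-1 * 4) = -168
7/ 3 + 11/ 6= 25/ 6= 4.17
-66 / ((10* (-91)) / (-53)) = -1749 / 455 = -3.84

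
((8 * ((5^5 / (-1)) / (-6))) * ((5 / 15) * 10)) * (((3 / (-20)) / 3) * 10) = -62500 / 9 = -6944.44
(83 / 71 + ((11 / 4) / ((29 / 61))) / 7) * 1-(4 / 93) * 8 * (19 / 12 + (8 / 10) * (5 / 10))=105591911 / 80424540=1.31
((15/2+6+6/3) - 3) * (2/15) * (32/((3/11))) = 1760/9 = 195.56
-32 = -32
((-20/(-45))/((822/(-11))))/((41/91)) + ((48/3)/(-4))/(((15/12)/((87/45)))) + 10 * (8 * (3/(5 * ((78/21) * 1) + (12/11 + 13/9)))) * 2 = 917364591466/55457904825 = 16.54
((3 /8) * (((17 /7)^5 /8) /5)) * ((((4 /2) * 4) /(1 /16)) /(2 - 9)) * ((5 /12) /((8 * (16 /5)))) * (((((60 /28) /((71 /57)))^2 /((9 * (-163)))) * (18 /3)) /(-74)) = -1729918272375 /44867338819346176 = -0.00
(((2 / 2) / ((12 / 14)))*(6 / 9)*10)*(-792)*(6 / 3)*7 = -86240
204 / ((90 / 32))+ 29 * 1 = 1523 / 15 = 101.53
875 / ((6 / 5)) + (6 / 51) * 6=74447 / 102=729.87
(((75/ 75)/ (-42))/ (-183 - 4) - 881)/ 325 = -6919373/ 2552550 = -2.71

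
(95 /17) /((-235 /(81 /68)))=-1539 /54332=-0.03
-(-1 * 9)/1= 9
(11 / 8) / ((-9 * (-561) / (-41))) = -41 / 3672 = -0.01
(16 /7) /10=8 /35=0.23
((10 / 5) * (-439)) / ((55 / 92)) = -80776 / 55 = -1468.65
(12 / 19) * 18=216 / 19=11.37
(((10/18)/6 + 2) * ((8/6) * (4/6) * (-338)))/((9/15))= -763880/729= -1047.85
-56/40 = -7/5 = -1.40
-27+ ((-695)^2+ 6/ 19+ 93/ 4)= 483021.57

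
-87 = -87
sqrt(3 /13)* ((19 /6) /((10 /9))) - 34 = -32.63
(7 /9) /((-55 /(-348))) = 812 /165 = 4.92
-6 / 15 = -2 / 5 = -0.40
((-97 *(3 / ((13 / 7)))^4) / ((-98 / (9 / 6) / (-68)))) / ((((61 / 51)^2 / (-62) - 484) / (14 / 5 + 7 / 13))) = 98155975783446 / 20700785882855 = 4.74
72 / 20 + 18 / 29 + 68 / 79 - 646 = -7341722 / 11455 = -640.92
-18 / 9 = -2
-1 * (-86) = 86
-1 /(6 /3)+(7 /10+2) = 11 /5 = 2.20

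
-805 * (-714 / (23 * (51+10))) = 409.67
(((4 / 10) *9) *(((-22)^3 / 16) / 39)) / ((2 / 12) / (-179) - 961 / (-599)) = -2568800718 / 67048475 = -38.31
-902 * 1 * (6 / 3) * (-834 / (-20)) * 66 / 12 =-2068737 / 5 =-413747.40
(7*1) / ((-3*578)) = -7 / 1734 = -0.00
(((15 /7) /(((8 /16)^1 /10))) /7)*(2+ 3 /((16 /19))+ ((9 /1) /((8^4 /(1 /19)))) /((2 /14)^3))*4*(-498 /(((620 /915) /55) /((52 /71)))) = -1065337703483625 /262288768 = -4061697.77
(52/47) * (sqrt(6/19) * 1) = 52 * sqrt(114)/893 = 0.62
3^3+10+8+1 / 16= 45.06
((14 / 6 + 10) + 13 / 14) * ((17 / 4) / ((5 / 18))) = 28407 / 140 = 202.91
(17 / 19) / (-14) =-17 / 266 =-0.06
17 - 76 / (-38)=19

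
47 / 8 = 5.88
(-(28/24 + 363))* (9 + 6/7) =-50255/14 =-3589.64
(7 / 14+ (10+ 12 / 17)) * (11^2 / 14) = 46101 / 476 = 96.85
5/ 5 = 1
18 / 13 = 1.38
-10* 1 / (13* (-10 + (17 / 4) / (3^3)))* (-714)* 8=-6168960 / 13819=-446.41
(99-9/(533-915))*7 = 264789/382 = 693.16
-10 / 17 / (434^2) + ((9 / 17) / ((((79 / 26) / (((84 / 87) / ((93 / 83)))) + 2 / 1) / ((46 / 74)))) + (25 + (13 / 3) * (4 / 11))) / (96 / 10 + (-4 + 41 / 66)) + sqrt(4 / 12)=sqrt(3) / 3 + 173861015373265105 / 40608765236621246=4.86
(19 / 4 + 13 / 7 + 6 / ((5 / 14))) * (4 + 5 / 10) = 29493 / 280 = 105.33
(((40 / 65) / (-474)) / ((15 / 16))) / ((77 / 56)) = -512 / 508365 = -0.00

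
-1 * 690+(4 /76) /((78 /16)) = -511282 /741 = -689.99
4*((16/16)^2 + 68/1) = 276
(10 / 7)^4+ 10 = 34010 / 2401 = 14.16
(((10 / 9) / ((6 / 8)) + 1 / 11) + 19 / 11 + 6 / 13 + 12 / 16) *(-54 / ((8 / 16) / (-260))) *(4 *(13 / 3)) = 72457840 / 33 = 2195692.12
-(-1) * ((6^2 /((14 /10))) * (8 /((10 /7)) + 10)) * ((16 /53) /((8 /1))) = 5616 /371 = 15.14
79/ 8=9.88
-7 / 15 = -0.47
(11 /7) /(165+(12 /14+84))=1 /159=0.01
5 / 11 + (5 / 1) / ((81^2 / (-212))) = 21145 / 72171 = 0.29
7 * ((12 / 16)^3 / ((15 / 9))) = 567 / 320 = 1.77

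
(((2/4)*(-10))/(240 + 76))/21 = -5/6636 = -0.00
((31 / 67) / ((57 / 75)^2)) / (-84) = -19375 / 2031708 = -0.01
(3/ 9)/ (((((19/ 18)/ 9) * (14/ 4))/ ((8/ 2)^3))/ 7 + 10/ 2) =0.07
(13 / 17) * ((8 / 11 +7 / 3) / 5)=1313 / 2805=0.47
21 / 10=2.10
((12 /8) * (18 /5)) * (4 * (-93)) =-10044 /5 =-2008.80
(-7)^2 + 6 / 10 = 49.60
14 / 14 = 1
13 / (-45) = -13 / 45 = -0.29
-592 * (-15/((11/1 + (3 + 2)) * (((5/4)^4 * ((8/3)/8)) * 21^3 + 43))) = 142080/1940383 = 0.07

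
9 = 9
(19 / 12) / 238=19 / 2856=0.01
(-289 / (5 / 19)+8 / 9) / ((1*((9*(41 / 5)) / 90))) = -493790 / 369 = -1338.18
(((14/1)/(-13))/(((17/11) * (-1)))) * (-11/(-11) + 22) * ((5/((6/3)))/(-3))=-8855/663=-13.36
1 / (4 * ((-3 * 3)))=-1 / 36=-0.03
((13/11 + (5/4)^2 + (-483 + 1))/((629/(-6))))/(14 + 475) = 84349/9022376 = 0.01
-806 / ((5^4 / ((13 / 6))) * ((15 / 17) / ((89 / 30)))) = -7926607 / 843750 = -9.39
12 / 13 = 0.92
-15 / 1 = -15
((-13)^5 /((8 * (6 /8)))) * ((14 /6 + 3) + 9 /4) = -33787663 /72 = -469273.10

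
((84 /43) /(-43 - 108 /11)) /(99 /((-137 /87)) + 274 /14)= 63294 /74096009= 0.00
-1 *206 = -206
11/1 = 11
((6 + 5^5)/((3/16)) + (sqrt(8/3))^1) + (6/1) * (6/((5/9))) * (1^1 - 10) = 2 * sqrt(6)/3 + 241732/15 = 16117.10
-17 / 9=-1.89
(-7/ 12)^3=-343/ 1728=-0.20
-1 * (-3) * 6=18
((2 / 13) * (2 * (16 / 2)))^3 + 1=34965 / 2197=15.91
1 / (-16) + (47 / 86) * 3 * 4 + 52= 40245 / 688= 58.50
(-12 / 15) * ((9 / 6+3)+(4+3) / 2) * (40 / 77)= -256 / 77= -3.32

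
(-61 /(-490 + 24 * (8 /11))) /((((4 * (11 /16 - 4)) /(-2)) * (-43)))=-2684 /5923121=-0.00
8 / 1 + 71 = 79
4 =4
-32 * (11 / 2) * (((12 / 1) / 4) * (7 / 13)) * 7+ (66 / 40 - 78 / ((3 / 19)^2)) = -3991393 / 780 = -5117.17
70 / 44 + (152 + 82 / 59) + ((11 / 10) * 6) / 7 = 7083609 / 45430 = 155.92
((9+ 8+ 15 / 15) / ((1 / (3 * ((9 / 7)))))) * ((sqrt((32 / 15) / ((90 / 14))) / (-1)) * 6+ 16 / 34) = 3888 / 119 - 1296 * sqrt(42) / 35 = -207.30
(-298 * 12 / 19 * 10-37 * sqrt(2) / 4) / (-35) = 37 * sqrt(2) / 140 +7152 / 133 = 54.15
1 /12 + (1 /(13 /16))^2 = 3241 /2028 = 1.60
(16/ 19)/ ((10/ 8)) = 64/ 95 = 0.67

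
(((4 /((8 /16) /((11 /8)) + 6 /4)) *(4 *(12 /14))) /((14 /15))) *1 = 15840 /2009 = 7.88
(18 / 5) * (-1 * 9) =-162 / 5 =-32.40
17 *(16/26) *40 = 5440/13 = 418.46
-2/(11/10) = -20/11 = -1.82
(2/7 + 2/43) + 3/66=2501/6622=0.38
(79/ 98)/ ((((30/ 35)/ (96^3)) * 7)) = 5824512/ 49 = 118867.59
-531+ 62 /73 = -38701 /73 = -530.15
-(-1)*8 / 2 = 4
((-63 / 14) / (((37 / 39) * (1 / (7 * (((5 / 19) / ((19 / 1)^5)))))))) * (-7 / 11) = 85995 / 38295347134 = 0.00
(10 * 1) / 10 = 1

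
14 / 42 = 1 / 3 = 0.33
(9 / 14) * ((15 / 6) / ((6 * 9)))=5 / 168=0.03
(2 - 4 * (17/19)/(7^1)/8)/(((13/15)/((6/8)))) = 23175/13832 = 1.68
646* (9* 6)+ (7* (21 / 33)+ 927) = 393970 / 11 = 35815.45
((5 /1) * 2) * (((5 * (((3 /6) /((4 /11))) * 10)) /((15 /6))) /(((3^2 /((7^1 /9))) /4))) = 7700 /81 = 95.06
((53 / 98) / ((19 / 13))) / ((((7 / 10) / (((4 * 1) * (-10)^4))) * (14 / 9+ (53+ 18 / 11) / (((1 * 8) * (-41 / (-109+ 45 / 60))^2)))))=2935364889600000 / 6825018660341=430.09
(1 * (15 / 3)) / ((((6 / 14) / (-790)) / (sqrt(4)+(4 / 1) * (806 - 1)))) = -29696100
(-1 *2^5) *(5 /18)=-8.89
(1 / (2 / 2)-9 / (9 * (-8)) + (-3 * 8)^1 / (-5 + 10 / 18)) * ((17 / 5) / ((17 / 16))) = 522 / 25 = 20.88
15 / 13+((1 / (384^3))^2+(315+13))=13719226704319217677 / 41680286785732608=329.15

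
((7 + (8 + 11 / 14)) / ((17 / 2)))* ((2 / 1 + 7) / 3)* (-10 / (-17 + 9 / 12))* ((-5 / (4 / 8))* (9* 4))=-8640 / 7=-1234.29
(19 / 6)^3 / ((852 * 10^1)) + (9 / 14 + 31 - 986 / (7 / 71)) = -128425763027 / 12882240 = -9969.21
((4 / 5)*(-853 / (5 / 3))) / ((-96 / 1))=853 / 200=4.26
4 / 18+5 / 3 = 17 / 9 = 1.89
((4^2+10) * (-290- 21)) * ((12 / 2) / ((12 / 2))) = -8086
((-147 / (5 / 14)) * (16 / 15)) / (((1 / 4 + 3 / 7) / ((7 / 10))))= -1075648 / 2375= -452.90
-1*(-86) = 86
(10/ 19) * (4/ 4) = 10/ 19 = 0.53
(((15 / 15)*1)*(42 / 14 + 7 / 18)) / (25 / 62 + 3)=1891 / 1899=1.00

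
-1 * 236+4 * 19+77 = -83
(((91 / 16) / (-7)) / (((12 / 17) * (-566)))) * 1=221 / 108672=0.00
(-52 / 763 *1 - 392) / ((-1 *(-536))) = -74787 / 102242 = -0.73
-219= -219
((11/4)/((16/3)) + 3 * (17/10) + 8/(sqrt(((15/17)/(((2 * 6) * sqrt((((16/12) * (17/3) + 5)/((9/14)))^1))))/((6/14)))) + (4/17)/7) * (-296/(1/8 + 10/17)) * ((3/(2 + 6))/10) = -40256 * sqrt(255) * 77518^(1/4)/16975 - 23878653/271600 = -719.81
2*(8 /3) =16 /3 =5.33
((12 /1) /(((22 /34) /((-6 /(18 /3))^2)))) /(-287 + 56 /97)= -6596 /101871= -0.06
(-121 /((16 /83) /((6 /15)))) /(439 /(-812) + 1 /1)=-2038729 /3730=-546.58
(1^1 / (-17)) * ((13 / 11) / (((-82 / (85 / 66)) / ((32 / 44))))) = 130 / 163713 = 0.00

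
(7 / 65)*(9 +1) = 14 / 13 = 1.08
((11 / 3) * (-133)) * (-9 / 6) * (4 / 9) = 2926 / 9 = 325.11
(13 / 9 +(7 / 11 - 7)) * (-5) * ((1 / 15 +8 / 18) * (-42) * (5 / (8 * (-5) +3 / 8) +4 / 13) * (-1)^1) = 10663352 / 111267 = 95.84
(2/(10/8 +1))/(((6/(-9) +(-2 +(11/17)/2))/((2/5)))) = -544/3585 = -0.15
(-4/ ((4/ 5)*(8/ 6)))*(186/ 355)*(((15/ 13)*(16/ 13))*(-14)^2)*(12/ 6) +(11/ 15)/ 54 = -10630437611/ 9719190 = -1093.76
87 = 87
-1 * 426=-426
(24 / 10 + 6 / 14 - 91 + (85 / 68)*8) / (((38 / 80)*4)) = -288 / 7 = -41.14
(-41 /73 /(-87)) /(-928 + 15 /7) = -287 /41160831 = -0.00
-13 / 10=-1.30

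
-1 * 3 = -3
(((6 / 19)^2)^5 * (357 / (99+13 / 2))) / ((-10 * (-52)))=5396606208 / 84087573725740715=0.00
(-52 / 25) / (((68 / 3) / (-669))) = 26091 / 425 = 61.39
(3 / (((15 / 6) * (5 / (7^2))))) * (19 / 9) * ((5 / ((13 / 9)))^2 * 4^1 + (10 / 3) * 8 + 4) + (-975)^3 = -35243753537399 / 38025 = -926857423.73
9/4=2.25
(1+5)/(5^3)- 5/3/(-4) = 697/1500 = 0.46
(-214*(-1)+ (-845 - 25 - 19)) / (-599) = 675 / 599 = 1.13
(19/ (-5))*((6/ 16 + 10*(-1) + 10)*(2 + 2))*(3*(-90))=1539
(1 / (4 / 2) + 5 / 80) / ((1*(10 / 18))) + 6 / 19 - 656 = -995101 / 1520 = -654.67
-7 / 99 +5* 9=4448 / 99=44.93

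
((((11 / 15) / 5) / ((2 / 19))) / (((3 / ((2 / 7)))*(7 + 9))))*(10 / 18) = 209 / 45360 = 0.00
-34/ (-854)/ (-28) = -17/ 11956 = -0.00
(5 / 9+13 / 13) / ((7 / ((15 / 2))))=5 / 3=1.67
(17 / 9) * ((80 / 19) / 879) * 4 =0.04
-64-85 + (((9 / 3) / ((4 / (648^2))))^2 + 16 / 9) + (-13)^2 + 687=892616813035 / 9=99179645892.78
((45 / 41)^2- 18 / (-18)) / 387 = 3706 / 650547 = 0.01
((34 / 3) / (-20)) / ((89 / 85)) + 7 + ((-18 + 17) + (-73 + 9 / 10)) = -66.64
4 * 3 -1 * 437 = -425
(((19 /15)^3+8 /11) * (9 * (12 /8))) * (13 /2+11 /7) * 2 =11576737 /19250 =601.39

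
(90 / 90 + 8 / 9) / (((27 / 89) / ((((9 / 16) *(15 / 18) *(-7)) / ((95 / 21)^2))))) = -1.00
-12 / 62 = -6 / 31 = -0.19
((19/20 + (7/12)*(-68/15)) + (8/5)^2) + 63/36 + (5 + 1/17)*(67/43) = 80309/7650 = 10.50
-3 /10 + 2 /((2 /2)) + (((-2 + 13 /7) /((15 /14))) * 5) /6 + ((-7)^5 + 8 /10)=-302483 /18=-16804.61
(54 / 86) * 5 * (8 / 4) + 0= 270 / 43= 6.28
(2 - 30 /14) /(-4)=1 /28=0.04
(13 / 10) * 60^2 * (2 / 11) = 9360 / 11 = 850.91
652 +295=947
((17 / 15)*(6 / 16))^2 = 289 / 1600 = 0.18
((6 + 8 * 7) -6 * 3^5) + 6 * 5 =-1366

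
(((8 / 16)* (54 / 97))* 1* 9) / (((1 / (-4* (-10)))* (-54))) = -180 / 97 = -1.86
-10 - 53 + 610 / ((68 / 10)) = 454 / 17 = 26.71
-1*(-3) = 3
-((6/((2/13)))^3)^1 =-59319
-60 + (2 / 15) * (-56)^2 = 5372 / 15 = 358.13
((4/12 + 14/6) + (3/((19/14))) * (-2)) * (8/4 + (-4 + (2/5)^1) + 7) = -180/19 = -9.47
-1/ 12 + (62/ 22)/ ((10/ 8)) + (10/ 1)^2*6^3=14257433/ 660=21602.17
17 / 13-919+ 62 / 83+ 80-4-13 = -853.95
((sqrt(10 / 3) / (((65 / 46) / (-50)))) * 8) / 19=-3680 * sqrt(30) / 741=-27.20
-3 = -3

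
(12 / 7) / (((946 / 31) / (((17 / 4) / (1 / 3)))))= 4743 / 6622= 0.72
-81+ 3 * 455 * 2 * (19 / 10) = 5106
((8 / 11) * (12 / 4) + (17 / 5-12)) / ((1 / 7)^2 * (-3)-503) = 17297 / 1355750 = 0.01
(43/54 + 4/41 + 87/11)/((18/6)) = 214387/73062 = 2.93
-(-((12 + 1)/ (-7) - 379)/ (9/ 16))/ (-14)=21328/ 441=48.36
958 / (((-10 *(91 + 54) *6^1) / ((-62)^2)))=-920638 / 2175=-423.28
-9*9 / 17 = -81 / 17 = -4.76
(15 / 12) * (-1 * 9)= -45 / 4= -11.25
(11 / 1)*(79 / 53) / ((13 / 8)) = 6952 / 689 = 10.09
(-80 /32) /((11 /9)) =-45 /22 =-2.05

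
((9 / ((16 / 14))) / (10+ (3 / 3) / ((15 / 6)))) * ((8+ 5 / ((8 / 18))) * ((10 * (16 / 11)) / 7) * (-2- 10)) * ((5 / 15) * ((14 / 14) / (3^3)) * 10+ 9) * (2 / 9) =-258650 / 351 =-736.89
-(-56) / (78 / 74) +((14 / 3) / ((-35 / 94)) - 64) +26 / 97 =-437638 / 18915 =-23.14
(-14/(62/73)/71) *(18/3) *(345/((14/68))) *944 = -4850026560/2201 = -2203555.91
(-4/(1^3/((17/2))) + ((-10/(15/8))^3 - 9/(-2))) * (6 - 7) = 9785/54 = 181.20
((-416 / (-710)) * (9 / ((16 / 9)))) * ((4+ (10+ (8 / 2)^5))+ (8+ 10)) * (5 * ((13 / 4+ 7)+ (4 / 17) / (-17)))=3289479336 / 20519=160313.82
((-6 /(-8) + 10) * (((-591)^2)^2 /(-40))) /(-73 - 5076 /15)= 5245880329323 /65824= 79695556.78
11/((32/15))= 165/32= 5.16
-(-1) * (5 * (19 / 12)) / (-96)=-95 / 1152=-0.08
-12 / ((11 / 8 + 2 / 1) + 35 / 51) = -4896 / 1657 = -2.95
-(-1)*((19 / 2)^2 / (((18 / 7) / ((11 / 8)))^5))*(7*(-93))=-212041350506909 / 82556485632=-2568.44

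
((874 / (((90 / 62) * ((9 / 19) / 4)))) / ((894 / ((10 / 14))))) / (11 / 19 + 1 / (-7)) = 9780934 / 1050003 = 9.32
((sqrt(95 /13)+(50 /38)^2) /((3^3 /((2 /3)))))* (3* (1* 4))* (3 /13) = 5000 /42237+8* sqrt(1235) /1521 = 0.30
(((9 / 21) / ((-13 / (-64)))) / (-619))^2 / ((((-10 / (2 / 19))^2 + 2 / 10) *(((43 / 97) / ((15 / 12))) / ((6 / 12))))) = 620800 / 342047855736041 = 0.00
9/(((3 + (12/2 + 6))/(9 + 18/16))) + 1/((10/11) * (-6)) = 707/120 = 5.89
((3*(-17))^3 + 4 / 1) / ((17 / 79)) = -10479113 / 17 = -616418.41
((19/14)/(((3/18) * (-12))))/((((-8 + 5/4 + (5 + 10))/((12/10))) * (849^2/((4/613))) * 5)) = -152/850563200025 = -0.00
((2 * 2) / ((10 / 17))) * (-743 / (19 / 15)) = -3988.74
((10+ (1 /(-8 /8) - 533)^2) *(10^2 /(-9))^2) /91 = 407380000 /1053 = 386875.59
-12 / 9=-4 / 3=-1.33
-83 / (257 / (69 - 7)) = -5146 / 257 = -20.02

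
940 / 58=470 / 29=16.21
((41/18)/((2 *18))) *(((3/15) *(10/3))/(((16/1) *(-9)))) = -41/139968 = -0.00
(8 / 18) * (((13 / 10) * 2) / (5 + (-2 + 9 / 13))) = 169 / 540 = 0.31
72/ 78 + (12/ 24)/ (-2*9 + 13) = 107/ 130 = 0.82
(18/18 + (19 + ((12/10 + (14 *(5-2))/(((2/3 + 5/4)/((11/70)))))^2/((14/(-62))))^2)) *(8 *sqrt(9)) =1879538474865504/8570130625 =219312.70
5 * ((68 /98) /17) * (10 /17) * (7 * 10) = 8.40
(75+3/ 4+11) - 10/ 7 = 2389/ 28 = 85.32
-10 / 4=-5 / 2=-2.50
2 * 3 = 6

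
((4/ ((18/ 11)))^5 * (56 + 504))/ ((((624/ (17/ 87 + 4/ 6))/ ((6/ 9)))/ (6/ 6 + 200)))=9047.97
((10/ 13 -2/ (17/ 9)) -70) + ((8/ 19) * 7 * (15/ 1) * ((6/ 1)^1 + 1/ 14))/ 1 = 831954/ 4199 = 198.13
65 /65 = 1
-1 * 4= -4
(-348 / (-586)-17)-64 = -23559 / 293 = -80.41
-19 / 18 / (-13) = 19 / 234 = 0.08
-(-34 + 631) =-597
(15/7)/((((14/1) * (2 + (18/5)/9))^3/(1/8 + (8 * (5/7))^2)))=0.00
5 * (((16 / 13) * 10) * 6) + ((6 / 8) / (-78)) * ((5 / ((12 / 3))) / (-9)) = 1382405 / 3744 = 369.23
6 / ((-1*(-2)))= 3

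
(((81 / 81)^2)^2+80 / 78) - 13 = -428 / 39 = -10.97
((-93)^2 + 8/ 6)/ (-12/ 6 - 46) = -25951/ 144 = -180.22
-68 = -68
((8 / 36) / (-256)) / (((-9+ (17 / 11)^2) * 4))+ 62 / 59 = 228563939 / 217497600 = 1.05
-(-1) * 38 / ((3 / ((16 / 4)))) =152 / 3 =50.67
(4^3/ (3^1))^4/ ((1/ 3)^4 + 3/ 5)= 10485760/ 31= 338250.32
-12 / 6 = -2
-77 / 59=-1.31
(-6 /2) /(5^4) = -3 /625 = -0.00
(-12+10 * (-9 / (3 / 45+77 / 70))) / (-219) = 208 / 511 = 0.41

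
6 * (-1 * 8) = -48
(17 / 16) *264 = 561 / 2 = 280.50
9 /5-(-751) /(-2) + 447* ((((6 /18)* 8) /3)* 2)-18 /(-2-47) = 421.33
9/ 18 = 0.50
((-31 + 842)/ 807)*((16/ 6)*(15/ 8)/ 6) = 4055/ 4842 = 0.84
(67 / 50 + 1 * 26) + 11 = 38.34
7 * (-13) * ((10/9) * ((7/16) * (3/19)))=-3185/456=-6.98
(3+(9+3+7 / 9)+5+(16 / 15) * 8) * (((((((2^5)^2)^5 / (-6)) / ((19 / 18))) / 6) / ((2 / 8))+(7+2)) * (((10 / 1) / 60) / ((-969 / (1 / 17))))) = 2970123954250616563 / 84506490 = 35146696475.63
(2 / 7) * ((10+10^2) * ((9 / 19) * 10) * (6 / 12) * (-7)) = -9900 / 19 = -521.05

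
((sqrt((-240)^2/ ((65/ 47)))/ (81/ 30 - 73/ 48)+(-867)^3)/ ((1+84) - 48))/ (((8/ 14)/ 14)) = -31934003787/ 74+282240* sqrt(3055)/ 136123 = -431540477.11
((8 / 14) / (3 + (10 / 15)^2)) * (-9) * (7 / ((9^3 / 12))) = -16 / 93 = -0.17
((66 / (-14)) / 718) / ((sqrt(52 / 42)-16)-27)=33 * sqrt(546) / 195023878 + 4257 / 27860554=0.00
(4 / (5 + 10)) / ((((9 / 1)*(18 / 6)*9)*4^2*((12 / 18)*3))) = 0.00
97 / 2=48.50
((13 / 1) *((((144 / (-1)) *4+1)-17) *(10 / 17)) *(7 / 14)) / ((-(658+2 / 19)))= 91390 / 26571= 3.44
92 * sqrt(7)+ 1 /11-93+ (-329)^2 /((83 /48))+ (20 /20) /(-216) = 92 * sqrt(7)+ 12326346239 /197208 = 62747.70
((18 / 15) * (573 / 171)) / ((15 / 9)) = 1146 / 475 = 2.41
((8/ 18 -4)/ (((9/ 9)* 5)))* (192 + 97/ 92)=-142088/ 1035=-137.28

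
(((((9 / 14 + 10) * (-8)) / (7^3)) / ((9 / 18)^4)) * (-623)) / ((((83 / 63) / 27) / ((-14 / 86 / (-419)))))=206235072 / 10467877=19.70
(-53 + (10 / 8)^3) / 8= -3267 / 512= -6.38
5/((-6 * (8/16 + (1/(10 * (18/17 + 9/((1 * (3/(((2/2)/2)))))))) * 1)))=-725/469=-1.55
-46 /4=-11.50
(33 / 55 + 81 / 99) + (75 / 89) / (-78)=179117 / 127270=1.41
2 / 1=2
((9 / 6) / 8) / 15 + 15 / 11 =1211 / 880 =1.38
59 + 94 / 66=60.42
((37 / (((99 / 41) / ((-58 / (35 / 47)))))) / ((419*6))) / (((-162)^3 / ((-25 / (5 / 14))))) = -2067671 / 264536449452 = -0.00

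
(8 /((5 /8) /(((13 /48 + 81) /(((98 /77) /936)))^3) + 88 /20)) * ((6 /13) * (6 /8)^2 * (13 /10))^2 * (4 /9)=379651173281434206009 /4124605339353855846320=0.09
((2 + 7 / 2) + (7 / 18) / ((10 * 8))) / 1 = 7927 / 1440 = 5.50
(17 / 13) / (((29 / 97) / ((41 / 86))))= 67609 / 32422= 2.09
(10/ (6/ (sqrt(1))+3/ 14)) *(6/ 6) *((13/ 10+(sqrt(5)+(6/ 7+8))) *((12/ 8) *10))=299.15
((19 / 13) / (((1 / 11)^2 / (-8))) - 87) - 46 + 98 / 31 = -622477 / 403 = -1544.61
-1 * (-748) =748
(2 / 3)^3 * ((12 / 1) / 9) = 32 / 81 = 0.40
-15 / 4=-3.75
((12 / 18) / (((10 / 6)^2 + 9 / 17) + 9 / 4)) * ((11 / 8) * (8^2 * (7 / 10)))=125664 / 17005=7.39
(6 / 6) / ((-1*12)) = -0.08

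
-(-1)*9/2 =9/2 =4.50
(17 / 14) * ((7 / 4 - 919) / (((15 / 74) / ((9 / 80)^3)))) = -560795643 / 71680000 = -7.82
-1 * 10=-10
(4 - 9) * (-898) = 4490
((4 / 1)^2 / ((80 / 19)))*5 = 19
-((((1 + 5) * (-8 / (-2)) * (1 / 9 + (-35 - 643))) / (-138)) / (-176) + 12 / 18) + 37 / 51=112825 / 154836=0.73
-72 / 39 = -24 / 13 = -1.85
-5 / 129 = -0.04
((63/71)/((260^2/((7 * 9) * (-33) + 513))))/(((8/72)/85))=-7547337/479960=-15.72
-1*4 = -4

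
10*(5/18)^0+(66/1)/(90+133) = 2296/223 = 10.30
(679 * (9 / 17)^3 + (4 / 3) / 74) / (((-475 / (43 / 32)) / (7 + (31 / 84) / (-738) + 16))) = -673830143171077 / 102772985898240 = -6.56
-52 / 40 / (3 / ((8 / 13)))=-4 / 15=-0.27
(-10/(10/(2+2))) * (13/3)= -52/3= -17.33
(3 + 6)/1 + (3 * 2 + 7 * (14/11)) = 263/11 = 23.91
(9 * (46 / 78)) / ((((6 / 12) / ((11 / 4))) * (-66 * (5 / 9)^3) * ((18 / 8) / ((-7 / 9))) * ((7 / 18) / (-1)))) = -3726 / 1625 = -2.29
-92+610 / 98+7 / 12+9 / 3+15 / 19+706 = 6978001 / 11172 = 624.60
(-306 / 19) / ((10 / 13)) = -1989 / 95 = -20.94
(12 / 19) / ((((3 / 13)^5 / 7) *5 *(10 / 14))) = 72773428 / 38475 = 1891.45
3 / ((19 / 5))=0.79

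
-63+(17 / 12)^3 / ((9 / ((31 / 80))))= -78229777 / 1244160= -62.88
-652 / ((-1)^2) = -652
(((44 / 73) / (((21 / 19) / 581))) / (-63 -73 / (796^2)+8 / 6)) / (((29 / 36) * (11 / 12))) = -1726639082496 / 248153001943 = -6.96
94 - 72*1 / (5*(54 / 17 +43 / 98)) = 2710858 / 30115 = 90.02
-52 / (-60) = 13 / 15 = 0.87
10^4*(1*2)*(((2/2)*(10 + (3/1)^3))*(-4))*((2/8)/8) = -92500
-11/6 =-1.83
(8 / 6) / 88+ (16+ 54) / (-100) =-113 / 165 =-0.68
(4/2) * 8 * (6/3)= 32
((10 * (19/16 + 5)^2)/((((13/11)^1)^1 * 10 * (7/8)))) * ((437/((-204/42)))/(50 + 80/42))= -989381547/15416960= -64.17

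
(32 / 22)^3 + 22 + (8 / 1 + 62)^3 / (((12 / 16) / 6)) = 3652297378 / 1331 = 2744025.08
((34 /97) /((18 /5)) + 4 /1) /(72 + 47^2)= 3577 /1991313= 0.00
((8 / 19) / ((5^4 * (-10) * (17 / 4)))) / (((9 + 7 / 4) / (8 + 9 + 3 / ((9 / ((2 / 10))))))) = -16384 / 651046875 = -0.00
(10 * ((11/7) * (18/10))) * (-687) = -19432.29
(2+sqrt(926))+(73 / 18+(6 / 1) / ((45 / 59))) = 1253 / 90+sqrt(926) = 44.35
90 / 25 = 18 / 5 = 3.60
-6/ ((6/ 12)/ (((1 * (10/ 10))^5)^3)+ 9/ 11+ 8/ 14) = -308/ 97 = -3.18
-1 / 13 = -0.08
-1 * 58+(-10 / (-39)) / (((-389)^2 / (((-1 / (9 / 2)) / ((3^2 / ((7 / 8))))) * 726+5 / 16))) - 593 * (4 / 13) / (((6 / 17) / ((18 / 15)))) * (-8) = 4904.95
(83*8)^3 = 292754944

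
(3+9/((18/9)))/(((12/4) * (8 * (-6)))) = -5/96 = -0.05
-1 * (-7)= 7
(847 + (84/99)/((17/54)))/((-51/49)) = -7785757/9537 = -816.37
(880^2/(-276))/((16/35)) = -423500/69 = -6137.68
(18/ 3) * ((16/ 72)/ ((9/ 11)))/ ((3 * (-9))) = -44/ 729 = -0.06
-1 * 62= -62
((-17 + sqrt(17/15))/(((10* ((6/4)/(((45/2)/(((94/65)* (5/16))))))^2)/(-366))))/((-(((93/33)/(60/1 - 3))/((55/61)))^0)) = -1514185920/2209 + 5937984* sqrt(255)/2209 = -642536.86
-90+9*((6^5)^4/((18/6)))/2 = 5484237660094374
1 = 1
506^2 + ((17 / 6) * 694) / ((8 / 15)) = 2077783 / 8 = 259722.88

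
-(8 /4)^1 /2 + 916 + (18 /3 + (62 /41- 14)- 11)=36798 /41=897.51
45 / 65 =9 / 13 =0.69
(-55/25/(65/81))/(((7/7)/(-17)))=15147/325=46.61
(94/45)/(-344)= -47/7740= -0.01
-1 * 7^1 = -7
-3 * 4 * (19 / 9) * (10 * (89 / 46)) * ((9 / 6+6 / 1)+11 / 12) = -853955 / 207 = -4125.39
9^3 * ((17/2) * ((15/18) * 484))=2499255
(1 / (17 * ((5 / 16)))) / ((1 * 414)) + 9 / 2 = 4.50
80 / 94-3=-101 / 47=-2.15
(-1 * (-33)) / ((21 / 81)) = 891 / 7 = 127.29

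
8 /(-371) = -8 /371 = -0.02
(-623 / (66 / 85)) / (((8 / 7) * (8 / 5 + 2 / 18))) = -794325 / 1936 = -410.29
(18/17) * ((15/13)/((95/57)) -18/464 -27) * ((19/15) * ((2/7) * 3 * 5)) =-13587831/89726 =-151.44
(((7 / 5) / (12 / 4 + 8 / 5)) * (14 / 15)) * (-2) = -196 / 345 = -0.57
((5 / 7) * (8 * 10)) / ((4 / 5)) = 500 / 7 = 71.43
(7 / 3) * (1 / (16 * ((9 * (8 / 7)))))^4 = 0.00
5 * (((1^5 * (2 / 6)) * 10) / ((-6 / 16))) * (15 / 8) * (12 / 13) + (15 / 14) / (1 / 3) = -13415 / 182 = -73.71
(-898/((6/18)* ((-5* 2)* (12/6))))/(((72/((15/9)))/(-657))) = -32777/16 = -2048.56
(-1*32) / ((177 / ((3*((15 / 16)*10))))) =-300 / 59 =-5.08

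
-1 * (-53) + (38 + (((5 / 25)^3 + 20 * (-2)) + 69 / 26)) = 174401 / 3250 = 53.66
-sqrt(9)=-3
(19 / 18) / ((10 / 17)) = 323 / 180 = 1.79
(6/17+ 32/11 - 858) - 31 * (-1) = -154039/187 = -823.74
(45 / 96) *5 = 2.34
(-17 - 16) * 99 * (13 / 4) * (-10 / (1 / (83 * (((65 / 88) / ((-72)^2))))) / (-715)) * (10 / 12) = -26975 / 18432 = -1.46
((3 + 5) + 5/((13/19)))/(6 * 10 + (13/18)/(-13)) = 0.26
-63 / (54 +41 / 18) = -1134 / 1013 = -1.12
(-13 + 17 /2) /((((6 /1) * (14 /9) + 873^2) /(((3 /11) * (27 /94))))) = -2187 /4728306220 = -0.00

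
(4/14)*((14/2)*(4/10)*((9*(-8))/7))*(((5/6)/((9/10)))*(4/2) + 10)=-2048/21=-97.52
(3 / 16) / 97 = 3 / 1552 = 0.00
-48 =-48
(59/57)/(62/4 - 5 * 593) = -118/336243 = -0.00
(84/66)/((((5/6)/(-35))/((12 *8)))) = -56448/11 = -5131.64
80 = 80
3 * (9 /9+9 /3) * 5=60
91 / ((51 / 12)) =364 / 17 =21.41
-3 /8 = -0.38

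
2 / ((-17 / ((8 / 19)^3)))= -1024 / 116603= -0.01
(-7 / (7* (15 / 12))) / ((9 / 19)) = -76 / 45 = -1.69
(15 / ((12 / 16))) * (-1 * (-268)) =5360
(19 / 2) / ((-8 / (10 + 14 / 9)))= -247 / 18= -13.72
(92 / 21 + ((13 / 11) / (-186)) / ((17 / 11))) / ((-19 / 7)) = -96877 / 60078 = -1.61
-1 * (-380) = 380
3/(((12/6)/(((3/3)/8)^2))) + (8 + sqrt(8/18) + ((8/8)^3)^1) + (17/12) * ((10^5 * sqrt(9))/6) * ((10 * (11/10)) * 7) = 2094403721/384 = 5454176.36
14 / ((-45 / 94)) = -1316 / 45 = -29.24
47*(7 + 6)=611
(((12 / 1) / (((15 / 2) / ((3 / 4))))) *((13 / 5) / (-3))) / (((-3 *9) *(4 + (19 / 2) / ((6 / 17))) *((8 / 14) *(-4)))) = -13 / 23850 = -0.00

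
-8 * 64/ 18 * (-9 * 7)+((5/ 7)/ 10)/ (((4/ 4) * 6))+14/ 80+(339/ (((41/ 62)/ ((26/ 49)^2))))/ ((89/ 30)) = 1935364892059/ 1051349880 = 1840.84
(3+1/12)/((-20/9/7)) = -777/80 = -9.71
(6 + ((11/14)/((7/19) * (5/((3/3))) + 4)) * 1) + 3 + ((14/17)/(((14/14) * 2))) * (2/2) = 252193/26418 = 9.55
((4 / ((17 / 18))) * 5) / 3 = 120 / 17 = 7.06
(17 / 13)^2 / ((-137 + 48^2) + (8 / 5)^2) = 7225 / 9166391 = 0.00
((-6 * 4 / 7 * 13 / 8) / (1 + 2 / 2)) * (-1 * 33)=1287 / 14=91.93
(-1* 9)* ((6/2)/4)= -27/4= -6.75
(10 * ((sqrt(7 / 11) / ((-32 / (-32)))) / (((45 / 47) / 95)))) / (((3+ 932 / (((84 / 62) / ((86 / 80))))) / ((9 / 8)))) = 468825 * sqrt(77) / 3430339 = 1.20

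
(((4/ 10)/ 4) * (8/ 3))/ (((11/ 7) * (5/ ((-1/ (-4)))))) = 0.01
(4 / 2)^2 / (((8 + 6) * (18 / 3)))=1 / 21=0.05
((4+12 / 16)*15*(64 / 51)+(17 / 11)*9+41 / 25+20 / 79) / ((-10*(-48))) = 4857271 / 22159500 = 0.22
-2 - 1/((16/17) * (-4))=-111/64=-1.73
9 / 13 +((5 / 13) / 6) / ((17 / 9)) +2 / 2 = 763 / 442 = 1.73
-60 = -60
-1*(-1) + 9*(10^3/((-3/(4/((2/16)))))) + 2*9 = -95981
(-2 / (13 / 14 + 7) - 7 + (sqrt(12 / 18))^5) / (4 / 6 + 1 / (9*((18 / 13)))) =-43470 / 4477 + 24*sqrt(6) / 121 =-9.22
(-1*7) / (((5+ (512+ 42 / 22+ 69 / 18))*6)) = -77 / 34501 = -0.00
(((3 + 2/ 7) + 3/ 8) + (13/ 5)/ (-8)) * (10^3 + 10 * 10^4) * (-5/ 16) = -5895875/ 56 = -105283.48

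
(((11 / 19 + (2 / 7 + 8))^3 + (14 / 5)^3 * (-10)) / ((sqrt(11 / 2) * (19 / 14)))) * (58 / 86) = 101.09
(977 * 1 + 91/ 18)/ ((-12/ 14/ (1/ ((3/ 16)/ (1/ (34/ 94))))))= -23262932/ 1377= -16893.92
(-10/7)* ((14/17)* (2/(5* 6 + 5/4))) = -32/425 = -0.08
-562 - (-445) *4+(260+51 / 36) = 17753 / 12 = 1479.42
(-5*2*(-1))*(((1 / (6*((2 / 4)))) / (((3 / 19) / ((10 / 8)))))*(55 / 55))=475 / 18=26.39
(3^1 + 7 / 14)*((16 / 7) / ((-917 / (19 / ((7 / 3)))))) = -456 / 6419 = -0.07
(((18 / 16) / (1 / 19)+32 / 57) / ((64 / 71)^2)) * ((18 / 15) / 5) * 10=64.79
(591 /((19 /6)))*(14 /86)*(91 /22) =1129401 /8987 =125.67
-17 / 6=-2.83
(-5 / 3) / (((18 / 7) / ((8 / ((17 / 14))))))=-4.27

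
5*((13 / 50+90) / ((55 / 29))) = 130877 / 550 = 237.96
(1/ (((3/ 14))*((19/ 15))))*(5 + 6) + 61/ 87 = 68149/ 1653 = 41.23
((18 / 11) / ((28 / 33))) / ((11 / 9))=243 / 154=1.58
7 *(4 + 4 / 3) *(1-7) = -224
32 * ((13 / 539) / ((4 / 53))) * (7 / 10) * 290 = 159848 / 77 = 2075.95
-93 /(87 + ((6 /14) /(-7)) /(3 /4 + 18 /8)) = -4557 /4262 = -1.07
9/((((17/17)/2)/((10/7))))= 180/7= 25.71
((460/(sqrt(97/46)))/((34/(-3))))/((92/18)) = -135*sqrt(4462)/1649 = -5.47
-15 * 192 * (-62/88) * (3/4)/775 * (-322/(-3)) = 11592/55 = 210.76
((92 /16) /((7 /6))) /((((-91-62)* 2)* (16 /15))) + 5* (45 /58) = 853465 /220864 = 3.86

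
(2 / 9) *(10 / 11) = 20 / 99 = 0.20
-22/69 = -0.32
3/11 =0.27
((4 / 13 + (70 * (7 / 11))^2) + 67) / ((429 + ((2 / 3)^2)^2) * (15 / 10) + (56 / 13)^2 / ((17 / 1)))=38513106450 / 12105951869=3.18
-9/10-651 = -6519/10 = -651.90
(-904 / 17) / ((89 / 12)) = -10848 / 1513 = -7.17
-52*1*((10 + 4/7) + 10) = -7488/7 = -1069.71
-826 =-826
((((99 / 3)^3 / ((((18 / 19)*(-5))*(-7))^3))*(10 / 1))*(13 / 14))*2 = 118681277 / 6482700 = 18.31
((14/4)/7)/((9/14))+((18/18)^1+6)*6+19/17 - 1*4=6104/153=39.90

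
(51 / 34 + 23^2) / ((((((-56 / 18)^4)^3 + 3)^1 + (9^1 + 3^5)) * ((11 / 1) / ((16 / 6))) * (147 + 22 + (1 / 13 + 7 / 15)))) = 77911011933648660 / 84477240098409171885641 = 0.00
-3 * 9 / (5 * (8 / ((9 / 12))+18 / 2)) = -81 / 295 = -0.27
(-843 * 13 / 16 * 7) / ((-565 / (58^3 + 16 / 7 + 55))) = 1656197.06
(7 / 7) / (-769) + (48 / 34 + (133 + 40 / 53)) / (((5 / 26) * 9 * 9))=162306959 / 18707463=8.68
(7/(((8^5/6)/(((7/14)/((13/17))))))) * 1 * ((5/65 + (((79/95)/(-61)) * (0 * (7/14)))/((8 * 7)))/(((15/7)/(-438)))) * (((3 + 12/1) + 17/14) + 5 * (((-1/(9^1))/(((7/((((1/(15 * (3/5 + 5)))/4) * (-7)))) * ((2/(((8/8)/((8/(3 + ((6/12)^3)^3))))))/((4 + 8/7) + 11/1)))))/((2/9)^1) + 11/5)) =-1302523166957/3629247365120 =-0.36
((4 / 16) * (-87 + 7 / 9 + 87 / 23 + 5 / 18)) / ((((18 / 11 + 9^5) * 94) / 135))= -1870825 / 3744912624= -0.00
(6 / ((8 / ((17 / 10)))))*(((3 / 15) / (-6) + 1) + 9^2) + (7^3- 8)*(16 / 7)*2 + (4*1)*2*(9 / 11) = 50588431 / 30800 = 1642.48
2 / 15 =0.13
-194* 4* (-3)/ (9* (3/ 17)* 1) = 1465.78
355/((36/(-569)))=-201995/36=-5610.97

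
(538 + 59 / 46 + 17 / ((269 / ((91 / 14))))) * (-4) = -13356332 / 6187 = -2158.77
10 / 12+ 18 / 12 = 7 / 3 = 2.33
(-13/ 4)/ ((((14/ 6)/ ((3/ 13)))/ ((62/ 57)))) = -93/ 266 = -0.35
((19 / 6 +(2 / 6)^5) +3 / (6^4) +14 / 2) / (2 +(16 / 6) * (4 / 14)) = 276871 / 75168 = 3.68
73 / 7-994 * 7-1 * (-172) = -47429 / 7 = -6775.57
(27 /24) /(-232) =-9 /1856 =-0.00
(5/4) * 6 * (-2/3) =-5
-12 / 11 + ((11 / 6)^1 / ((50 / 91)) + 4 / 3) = 3.58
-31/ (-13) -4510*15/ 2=-439694/ 13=-33822.62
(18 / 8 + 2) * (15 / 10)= 51 / 8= 6.38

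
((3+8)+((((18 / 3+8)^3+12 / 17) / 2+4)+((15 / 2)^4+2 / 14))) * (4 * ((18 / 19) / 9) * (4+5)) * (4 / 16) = 77995503 / 18088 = 4312.00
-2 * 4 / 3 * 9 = -24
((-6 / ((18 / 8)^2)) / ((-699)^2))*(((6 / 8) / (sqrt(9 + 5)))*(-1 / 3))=4*sqrt(14) / 92345589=0.00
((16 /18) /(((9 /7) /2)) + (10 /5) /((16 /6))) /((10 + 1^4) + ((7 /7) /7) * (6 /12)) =4837 /25110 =0.19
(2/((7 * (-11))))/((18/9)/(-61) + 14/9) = -549/32186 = -0.02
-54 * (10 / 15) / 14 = -2.57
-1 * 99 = -99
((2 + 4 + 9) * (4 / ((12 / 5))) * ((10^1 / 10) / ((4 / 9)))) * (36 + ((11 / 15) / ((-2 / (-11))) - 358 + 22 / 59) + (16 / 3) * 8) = -7299315 / 472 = -15464.65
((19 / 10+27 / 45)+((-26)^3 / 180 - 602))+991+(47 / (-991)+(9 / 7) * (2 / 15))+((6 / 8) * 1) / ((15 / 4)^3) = 4588728409 / 15608250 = 293.99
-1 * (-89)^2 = -7921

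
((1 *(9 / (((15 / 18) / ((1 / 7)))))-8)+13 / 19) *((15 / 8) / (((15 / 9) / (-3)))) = 103653 / 5320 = 19.48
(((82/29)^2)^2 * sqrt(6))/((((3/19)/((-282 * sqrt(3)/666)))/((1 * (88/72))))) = -444119204848 * sqrt(2)/706573719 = -888.91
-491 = -491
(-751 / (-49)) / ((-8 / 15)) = -11265 / 392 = -28.74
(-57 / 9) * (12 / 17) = -76 / 17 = -4.47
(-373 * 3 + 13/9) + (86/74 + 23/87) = -10778458/9657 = -1116.13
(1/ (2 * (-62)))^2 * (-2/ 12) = -0.00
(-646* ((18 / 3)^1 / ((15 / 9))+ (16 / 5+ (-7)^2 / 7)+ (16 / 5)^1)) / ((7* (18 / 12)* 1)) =-21964 / 21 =-1045.90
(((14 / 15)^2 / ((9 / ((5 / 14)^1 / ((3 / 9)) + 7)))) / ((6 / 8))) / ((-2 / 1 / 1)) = -3164 / 6075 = -0.52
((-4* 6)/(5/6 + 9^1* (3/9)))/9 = -16/23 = -0.70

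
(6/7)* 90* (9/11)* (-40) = -194400/77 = -2524.68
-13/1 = -13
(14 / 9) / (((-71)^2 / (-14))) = -196 / 45369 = -0.00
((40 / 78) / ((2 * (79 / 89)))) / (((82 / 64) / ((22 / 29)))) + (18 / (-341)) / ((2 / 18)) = -379799098 / 1249188369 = -0.30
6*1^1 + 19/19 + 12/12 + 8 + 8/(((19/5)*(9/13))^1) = 3256/171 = 19.04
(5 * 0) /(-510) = 0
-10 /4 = -5 /2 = -2.50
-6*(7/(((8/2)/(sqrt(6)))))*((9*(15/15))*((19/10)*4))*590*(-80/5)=6779808*sqrt(6)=16607070.15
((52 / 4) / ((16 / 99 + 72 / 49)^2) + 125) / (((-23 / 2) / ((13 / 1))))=-105701525969 / 719897056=-146.83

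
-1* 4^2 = -16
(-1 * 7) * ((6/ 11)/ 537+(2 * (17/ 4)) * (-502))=58812047/ 1969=29868.99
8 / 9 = 0.89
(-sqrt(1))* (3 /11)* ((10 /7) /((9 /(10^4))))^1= -100000 /231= -432.90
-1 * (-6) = 6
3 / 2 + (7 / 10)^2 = 199 / 100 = 1.99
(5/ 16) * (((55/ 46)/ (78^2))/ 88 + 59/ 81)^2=1077124042527245/ 6496494119092224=0.17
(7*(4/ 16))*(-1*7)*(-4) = 49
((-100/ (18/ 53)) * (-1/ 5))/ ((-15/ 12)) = -424/ 9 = -47.11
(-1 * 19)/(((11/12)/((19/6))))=-722/11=-65.64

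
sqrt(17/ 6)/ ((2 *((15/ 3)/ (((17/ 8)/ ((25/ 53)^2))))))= 47753 *sqrt(102)/ 300000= 1.61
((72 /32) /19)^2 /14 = 81 /80864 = 0.00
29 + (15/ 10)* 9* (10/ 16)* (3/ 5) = 545/ 16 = 34.06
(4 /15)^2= 16 /225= 0.07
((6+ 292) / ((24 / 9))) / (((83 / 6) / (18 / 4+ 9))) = 109.06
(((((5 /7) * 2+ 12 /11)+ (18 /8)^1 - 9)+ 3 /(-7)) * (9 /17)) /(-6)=615 /1496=0.41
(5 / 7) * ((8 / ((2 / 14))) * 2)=80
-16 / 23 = -0.70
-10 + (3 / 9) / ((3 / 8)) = -82 / 9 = -9.11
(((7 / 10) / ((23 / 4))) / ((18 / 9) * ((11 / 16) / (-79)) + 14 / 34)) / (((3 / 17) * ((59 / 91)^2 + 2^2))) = 21175113232 / 53507907825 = 0.40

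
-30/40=-3/4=-0.75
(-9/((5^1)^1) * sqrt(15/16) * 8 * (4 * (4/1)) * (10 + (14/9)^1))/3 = -3328 * sqrt(15)/15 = -859.29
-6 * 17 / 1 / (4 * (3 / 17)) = -289 / 2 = -144.50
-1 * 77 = -77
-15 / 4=-3.75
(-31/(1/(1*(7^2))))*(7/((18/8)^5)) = -10888192/59049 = -184.39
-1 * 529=-529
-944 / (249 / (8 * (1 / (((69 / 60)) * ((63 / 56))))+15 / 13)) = -18639280 / 670059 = -27.82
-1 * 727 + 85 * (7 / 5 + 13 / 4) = -1327 / 4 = -331.75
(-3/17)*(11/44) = -3/68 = -0.04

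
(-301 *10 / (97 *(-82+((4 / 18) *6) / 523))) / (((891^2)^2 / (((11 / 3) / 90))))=157423 / 6435105453271297242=0.00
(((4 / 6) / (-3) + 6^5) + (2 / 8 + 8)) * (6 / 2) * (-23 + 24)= 280225 / 12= 23352.08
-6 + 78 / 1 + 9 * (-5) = 27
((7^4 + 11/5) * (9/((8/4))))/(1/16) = 865152/5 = 173030.40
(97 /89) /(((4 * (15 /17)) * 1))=1649 /5340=0.31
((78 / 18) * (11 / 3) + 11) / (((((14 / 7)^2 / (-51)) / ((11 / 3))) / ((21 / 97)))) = -158389 / 582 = -272.15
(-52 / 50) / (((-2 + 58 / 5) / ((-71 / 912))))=923 / 109440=0.01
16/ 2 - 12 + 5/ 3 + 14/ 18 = -14/ 9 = -1.56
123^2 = 15129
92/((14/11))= 506/7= 72.29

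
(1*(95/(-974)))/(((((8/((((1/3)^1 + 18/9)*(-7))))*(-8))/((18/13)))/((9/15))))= -8379/405184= -0.02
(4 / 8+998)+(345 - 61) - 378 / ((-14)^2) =8964 / 7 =1280.57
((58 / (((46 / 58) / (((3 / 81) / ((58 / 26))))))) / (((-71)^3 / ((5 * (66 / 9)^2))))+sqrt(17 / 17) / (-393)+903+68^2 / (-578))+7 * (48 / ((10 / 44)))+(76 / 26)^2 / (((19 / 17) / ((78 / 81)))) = 40551705787106374 / 17033104390185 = 2380.76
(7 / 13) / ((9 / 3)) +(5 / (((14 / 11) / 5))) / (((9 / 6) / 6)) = 21499 / 273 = 78.75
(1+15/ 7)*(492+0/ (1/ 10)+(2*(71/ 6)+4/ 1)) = 1633.24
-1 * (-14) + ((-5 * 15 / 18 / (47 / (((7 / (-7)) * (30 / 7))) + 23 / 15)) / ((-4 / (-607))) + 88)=191339 / 1132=169.03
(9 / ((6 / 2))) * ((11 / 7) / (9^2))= 11 / 189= 0.06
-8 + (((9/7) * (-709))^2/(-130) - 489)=-43883051/6370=-6889.02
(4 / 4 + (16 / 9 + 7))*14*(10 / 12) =3080 / 27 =114.07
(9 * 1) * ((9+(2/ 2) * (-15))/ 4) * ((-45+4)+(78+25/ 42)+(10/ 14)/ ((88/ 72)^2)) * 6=-5224203/ 1694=-3083.95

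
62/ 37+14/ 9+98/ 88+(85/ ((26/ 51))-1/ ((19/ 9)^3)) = 223367165773/ 1306474884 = 170.97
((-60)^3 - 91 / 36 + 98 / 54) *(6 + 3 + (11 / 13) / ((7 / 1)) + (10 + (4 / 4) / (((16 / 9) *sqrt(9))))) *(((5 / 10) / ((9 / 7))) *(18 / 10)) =-218607409567 / 74880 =-2919436.56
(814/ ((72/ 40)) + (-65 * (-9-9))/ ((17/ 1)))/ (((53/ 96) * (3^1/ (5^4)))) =196621.04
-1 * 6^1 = -6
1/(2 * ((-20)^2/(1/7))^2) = 1/15680000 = 0.00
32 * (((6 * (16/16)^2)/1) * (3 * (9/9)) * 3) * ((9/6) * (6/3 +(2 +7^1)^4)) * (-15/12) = -21264120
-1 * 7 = -7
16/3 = 5.33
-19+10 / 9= -161 / 9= -17.89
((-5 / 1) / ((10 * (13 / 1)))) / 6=-1 / 156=-0.01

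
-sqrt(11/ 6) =-sqrt(66)/ 6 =-1.35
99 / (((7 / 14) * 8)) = 99 / 4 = 24.75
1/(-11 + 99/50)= -50/451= -0.11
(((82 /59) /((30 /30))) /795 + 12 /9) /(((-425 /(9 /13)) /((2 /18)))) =-20874 /86383375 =-0.00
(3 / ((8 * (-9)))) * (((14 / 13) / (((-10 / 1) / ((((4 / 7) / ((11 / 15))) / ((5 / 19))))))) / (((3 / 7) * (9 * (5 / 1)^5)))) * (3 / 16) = 133 / 643500000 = 0.00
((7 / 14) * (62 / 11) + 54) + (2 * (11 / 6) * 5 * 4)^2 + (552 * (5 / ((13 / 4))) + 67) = 8173514 / 1287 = 6350.83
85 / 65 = 17 / 13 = 1.31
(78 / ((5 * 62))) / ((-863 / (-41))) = 1599 / 133765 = 0.01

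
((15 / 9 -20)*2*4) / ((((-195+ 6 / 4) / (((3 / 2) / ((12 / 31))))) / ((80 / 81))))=272800 / 94041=2.90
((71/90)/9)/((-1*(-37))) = 71/29970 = 0.00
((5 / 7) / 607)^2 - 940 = -16970760915 / 18054001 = -940.00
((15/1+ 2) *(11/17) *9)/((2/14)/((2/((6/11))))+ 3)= 32.58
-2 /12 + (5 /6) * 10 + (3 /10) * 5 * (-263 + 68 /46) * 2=-107143 /138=-776.40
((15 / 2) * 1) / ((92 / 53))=795 / 184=4.32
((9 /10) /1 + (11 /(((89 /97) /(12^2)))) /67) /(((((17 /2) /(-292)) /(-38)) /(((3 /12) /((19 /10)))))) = 4580.43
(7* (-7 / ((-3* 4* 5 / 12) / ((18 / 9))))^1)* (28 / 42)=13.07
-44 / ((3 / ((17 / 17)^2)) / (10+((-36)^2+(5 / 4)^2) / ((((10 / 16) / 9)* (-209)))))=1164.55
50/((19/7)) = 350/19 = 18.42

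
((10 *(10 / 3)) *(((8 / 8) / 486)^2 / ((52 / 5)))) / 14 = 125 / 128963016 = 0.00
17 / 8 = 2.12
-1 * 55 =-55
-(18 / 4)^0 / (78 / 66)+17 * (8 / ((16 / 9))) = 1967 / 26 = 75.65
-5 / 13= -0.38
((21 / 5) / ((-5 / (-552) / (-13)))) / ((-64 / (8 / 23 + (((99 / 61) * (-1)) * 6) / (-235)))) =52556049 / 1433500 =36.66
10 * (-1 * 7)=-70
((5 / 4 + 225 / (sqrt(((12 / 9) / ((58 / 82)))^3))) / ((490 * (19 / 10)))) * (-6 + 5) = -19575 * sqrt(3567) / 12520088 - 5 / 3724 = -0.09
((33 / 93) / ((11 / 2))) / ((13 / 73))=146 / 403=0.36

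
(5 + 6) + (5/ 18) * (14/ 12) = 11.32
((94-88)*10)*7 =420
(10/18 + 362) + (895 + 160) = 12758/9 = 1417.56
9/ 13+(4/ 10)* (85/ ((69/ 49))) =22279/ 897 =24.84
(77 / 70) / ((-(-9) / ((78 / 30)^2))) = 1859 / 2250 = 0.83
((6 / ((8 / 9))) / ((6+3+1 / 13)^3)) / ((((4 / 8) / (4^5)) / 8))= 30371328 / 205379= 147.88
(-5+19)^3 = 2744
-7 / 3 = -2.33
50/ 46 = 25/ 23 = 1.09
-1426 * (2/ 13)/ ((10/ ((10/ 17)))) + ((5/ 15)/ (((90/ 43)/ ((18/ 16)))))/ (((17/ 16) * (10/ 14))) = -209987/ 16575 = -12.67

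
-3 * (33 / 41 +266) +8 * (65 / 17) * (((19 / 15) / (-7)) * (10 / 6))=-35552087 / 43911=-809.64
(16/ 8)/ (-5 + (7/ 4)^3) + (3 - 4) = 105/ 23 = 4.57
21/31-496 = -495.32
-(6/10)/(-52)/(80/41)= 123/20800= 0.01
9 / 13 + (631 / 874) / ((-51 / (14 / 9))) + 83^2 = 6889.67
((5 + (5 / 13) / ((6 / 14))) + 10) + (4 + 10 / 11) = 20.81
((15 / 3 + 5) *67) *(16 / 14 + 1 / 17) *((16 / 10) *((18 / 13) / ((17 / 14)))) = 424512 / 289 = 1468.90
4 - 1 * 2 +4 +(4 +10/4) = 25/2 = 12.50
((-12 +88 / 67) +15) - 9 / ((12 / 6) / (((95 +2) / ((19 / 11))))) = -632419 / 2546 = -248.40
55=55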